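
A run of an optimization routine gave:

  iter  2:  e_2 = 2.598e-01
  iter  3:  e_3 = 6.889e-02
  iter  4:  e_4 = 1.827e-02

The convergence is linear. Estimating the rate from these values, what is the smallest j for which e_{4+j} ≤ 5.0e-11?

Rate ρ ≈ e_4/e_3 = 1.827e-02/6.889e-02 = 0.2652.
After j more steps, e_{4+j} ≈ 1.827e-02·ρ^j; need ρ^j ≤ 5.0e-11/1.827e-02 = 2.73673e-09.
j ≥ ln(2.73673e-09)/ln(0.2652) = -19.7165/-1.32727 = 14.855.
So 15 more iterations are needed.

15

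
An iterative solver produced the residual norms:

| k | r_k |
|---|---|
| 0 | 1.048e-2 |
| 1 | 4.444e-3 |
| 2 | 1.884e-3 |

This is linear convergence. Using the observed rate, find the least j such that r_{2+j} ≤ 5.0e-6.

Rate ρ ≈ r_2/r_1 = 1.884e-3/4.444e-3 = 0.4239.
After j more steps, r_{2+j} ≈ 1.884e-3·ρ^j; need ρ^j ≤ 5.0e-6/1.884e-3 = 0.00265393.
j ≥ ln(0.00265393)/ln(0.4239) = -5.9317/-0.85826 = 6.911.
So 7 more iterations are needed.

7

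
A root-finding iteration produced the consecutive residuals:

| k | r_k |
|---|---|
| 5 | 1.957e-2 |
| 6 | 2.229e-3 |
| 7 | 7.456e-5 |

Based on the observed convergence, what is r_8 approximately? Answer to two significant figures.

First estimate the order: p ≈ ln(r_7/r_6) / ln(r_6/r_5) = ln(7.456e-5/2.229e-3)/ln(2.229e-3/1.957e-2) = ln(0.03345)/ln(0.113899) ≈ 1.5640.
Then r_8 ≈ r_7·(r_7/r_6)^p = 7.456e-5·(0.03345)^1.5640 = 7.456e-5·0.00492216 ≈ 3.67e-07.

3.7e-7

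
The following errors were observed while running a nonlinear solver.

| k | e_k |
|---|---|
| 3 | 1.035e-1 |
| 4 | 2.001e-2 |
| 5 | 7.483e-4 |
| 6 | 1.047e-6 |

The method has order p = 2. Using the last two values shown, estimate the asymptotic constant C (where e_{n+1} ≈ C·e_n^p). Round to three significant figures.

C ≈ e_6 / e_5^2
  = 1.047e-6 / (7.483e-4)^2
  = 1.047e-6 / 5.59953e-07 ≈ 1.8698

1.87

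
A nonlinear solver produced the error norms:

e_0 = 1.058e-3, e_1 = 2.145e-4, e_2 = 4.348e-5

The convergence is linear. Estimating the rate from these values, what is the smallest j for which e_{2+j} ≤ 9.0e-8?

Rate ρ ≈ e_2/e_1 = 4.348e-5/2.145e-4 = 0.2027.
After j more steps, e_{2+j} ≈ 4.348e-5·ρ^j; need ρ^j ≤ 9.0e-8/4.348e-5 = 0.00206992.
j ≥ ln(0.00206992)/ln(0.2027) = -6.1802/-1.59603 = 3.872.
So 4 more iterations are needed.

4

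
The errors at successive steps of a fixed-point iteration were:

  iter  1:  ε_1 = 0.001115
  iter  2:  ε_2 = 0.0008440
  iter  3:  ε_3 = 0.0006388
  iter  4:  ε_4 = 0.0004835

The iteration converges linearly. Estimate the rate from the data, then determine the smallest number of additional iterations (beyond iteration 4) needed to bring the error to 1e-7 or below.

Rate ρ ≈ ε_4/ε_3 = 0.0004835/0.0006388 = 0.7569.
After j more steps, ε_{4+j} ≈ 0.0004835·ρ^j; need ρ^j ≤ 1e-7/0.0004835 = 0.000206825.
j ≥ ln(0.000206825)/ln(0.7569) = -8.4836/-0.27852 = 30.460.
So 31 more iterations are needed.

31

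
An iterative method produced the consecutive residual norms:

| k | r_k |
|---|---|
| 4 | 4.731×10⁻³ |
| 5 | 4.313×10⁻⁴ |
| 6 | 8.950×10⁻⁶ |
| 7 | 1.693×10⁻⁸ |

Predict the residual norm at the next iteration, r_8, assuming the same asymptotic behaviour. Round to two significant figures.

6.6e-13

First estimate the order: p ≈ ln(r_7/r_6) / ln(r_6/r_5) = ln(1.693×10⁻⁸/8.950×10⁻⁶)/ln(8.950×10⁻⁶/4.313×10⁻⁴) = ln(0.00189162)/ln(0.0207512) ≈ 1.6181.
Then r_8 ≈ r_7·(r_7/r_6)^p = 1.693×10⁻⁸·(0.00189162)^1.6181 = 1.693×10⁻⁸·3.92324e-05 ≈ 6.642e-13.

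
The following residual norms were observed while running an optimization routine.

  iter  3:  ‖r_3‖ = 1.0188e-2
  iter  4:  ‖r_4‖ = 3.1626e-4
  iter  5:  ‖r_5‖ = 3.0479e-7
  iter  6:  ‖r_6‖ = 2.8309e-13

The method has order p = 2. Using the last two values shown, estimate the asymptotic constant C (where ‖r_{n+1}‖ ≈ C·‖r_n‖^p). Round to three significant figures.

C ≈ ‖r_6‖ / ‖r_5‖^2
  = 2.8309e-13 / (3.0479e-7)^2
  = 2.8309e-13 / 9.28969e-14 ≈ 3.0474

3.05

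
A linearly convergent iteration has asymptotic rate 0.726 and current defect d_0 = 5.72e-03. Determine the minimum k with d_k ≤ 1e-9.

49

After k steps, d_k ≈ 5.72e-03·0.726^k.
Need 0.726^k ≤ 1e-9/5.72e-03 = 1.74825e-07.
k ≥ ln(1.74825e-07)/ln(0.726) = -15.5595/-0.32021 = 48.592.
Smallest integer k = 49.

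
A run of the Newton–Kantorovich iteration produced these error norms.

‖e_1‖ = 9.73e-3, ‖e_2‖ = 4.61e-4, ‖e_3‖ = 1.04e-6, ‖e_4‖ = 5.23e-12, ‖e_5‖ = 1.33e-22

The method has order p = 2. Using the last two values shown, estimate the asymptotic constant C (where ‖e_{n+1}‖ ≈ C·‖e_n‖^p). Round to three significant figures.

4.86

C ≈ ‖e_5‖ / ‖e_4‖^2
  = 1.33e-22 / (5.23e-12)^2
  = 1.33e-22 / 2.73529e-23 ≈ 4.8624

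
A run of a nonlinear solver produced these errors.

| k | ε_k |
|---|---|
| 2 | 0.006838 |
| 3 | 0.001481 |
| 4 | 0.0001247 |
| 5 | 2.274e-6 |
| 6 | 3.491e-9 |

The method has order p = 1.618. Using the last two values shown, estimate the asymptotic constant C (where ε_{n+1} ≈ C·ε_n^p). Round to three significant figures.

C ≈ ε_6 / ε_5^1.618
  = 3.491e-9 / (2.274e-6)^1.618
  = 3.491e-9 / 7.40094e-10 ≈ 4.717

4.72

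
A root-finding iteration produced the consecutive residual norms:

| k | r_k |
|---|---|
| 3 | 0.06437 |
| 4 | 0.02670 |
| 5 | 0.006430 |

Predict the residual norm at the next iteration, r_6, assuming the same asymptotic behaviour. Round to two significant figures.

6.4e-4

First estimate the order: p ≈ ln(r_5/r_4) / ln(r_4/r_3) = ln(0.006430/0.02670)/ln(0.02670/0.06437) = ln(0.240824)/ln(0.414789) ≈ 1.6179.
Then r_6 ≈ r_5·(r_5/r_4)^p = 0.006430·(0.240824)^1.6179 = 0.006430·0.0999199 ≈ 0.0006425.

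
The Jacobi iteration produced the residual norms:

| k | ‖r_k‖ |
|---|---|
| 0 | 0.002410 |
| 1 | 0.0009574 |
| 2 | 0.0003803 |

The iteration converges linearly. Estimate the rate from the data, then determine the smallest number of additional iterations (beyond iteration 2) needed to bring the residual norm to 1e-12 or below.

22

Rate ρ ≈ ‖r_2‖/‖r_1‖ = 0.0003803/0.0009574 = 0.3972.
After j more steps, ‖r_{2+j}‖ ≈ 0.0003803·ρ^j; need ρ^j ≤ 1e-12/0.0003803 = 2.6295e-09.
j ≥ ln(2.6295e-09)/ln(0.3972) = -19.7565/-0.92332 = 21.397.
So 22 more iterations are needed.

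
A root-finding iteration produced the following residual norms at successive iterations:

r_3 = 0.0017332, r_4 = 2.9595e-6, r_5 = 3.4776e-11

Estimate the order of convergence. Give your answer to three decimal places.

1.781

p ≈ ln(r_5/r_4) / ln(r_4/r_3)
  = ln(3.4776e-11/2.9595e-6) / ln(2.9595e-6/0.0017332)
  = ln(1.17506e-05) / ln(0.00170754)
  = -11.351606 / -6.372702 ≈ 1.781286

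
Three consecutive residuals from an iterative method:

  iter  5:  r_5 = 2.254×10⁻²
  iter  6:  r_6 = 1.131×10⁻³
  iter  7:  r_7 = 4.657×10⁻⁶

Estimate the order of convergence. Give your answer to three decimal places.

1.836

p ≈ ln(r_7/r_6) / ln(r_6/r_5)
  = ln(4.657×10⁻⁶/1.131×10⁻³) / ln(1.131×10⁻³/2.254×10⁻²)
  = ln(0.0041176) / ln(0.0501775)
  = -5.492485 / -2.992189 ≈ 1.835608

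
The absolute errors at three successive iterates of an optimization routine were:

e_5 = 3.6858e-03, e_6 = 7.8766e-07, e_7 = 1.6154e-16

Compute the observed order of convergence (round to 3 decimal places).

p ≈ ln(e_7/e_6) / ln(e_6/e_5)
  = ln(1.6154e-16/7.8766e-07) / ln(7.8766e-07/3.6858e-03)
  = ln(2.05088e-10) / ln(0.000213701)
  = -22.307582 / -8.450933 ≈ 2.639659

2.640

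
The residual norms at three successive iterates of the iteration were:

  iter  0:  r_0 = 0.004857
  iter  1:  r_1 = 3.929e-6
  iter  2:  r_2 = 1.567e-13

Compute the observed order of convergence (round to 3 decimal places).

2.393

p ≈ ln(r_2/r_1) / ln(r_1/r_0)
  = ln(1.567e-13/3.929e-6) / ln(3.929e-6/0.004857)
  = ln(3.98829e-08) / ln(0.000808936)
  = -17.037318 / -7.119791 ≈ 2.392952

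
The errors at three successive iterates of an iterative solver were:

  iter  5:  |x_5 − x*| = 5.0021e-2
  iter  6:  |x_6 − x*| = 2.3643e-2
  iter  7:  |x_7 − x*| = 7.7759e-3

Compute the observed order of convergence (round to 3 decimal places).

p ≈ ln(|x_7 − x*|/|x_6 − x*|) / ln(|x_6 − x*|/|x_5 − x*|)
  = ln(7.7759e-3/2.3643e-2) / ln(2.3643e-2/5.0021e-2)
  = ln(0.328888) / ln(0.472661)
  = -1.112038 / -0.749377 ≈ 1.483950

1.484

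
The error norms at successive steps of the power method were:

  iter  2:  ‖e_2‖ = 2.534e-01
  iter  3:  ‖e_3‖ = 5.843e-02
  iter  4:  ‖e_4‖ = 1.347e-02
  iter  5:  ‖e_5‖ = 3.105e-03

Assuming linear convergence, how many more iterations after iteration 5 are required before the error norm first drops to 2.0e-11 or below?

13

Rate ρ ≈ ‖e_5‖/‖e_4‖ = 3.105e-03/1.347e-02 = 0.2305.
After j more steps, ‖e_{5+j}‖ ≈ 3.105e-03·ρ^j; need ρ^j ≤ 2.0e-11/3.105e-03 = 6.44122e-09.
j ≥ ln(6.44122e-09)/ln(0.2305) = -18.8605/-1.46750 = 12.852.
So 13 more iterations are needed.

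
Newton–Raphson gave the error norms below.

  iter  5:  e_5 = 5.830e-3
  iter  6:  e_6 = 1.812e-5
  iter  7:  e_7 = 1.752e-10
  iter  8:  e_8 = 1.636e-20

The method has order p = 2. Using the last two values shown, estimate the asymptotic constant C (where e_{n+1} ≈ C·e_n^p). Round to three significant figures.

C ≈ e_8 / e_7^2
  = 1.636e-20 / (1.752e-10)^2
  = 1.636e-20 / 3.0695e-20 ≈ 0.53299

0.533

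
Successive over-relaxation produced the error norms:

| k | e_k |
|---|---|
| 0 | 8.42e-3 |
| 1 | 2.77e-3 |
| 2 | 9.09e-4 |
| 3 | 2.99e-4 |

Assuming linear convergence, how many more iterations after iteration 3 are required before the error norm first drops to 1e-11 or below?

Rate ρ ≈ e_3/e_2 = 2.99e-4/9.09e-4 = 0.3289.
After j more steps, e_{3+j} ≈ 2.99e-4·ρ^j; need ρ^j ≤ 1e-11/2.99e-4 = 3.34448e-08.
j ≥ ln(3.34448e-08)/ln(0.3289) = -17.2134/-1.11200 = 15.480.
So 16 more iterations are needed.

16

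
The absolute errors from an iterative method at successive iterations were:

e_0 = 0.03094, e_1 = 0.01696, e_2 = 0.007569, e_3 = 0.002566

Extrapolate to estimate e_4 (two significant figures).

First estimate the order: p ≈ ln(e_3/e_2) / ln(e_2/e_1) = ln(0.002566/0.007569)/ln(0.007569/0.01696) = ln(0.339014)/ln(0.446285) ≈ 1.3408.
Then e_4 ≈ e_3·(e_3/e_2)^p = 0.002566·(0.339014)^1.3408 = 0.002566·0.234485 ≈ 0.0006017.

6.0e-4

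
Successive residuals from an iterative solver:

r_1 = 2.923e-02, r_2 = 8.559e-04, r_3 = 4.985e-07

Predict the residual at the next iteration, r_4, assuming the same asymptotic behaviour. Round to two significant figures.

7.5e-14

First estimate the order: p ≈ ln(r_3/r_2) / ln(r_2/r_1) = ln(4.985e-07/8.559e-04)/ln(8.559e-04/2.923e-02) = ln(0.000582428)/ln(0.0292816) ≈ 2.1095.
Then r_4 ≈ r_3·(r_3/r_2)^p = 4.985e-07·(0.000582428)^2.1095 = 4.985e-07·1.50065e-07 ≈ 7.481e-14.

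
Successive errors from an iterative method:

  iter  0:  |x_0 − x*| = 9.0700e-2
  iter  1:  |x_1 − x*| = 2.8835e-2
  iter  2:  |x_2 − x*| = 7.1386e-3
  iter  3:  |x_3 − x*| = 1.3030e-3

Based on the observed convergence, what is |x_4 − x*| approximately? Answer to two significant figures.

First estimate the order: p ≈ ln(|x_3 − x*|/|x_2 − x*|) / ln(|x_2 − x*|/|x_1 − x*|) = ln(1.3030e-3/7.1386e-3)/ln(7.1386e-3/2.8835e-2) = ln(0.182529)/ln(0.247567) ≈ 1.2183.
Then |x_4 − x*| ≈ |x_3 − x*|·(|x_3 − x*|/|x_2 − x*|)^p = 1.3030e-3·(0.182529)^1.2183 = 1.3030e-3·0.125916 ≈ 0.0001641.

1.6e-4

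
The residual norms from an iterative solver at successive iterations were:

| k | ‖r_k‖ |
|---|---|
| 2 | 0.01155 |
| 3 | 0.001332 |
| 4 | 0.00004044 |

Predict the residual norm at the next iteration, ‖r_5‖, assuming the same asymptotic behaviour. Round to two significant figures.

First estimate the order: p ≈ ln(‖r_4‖/‖r_3‖) / ln(‖r_3‖/‖r_2‖) = ln(0.00004044/0.001332)/ln(0.001332/0.01155) = ln(0.0303604)/ln(0.115325) ≈ 1.6179.
Then ‖r_5‖ ≈ ‖r_4‖·(‖r_4‖/‖r_3‖)^p = 0.00004044·(0.0303604)^1.6179 = 0.00004044·0.00350369 ≈ 1.417e-07.

1.4e-7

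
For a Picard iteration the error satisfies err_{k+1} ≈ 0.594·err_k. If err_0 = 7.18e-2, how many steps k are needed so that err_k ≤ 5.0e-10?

37

After k steps, err_k ≈ 7.18e-2·0.594^k.
Need 0.594^k ≤ 5.0e-10/7.18e-2 = 6.96379e-09.
k ≥ ln(6.96379e-09)/ln(0.594) = -18.7825/-0.52088 = 36.059.
Smallest integer k = 37.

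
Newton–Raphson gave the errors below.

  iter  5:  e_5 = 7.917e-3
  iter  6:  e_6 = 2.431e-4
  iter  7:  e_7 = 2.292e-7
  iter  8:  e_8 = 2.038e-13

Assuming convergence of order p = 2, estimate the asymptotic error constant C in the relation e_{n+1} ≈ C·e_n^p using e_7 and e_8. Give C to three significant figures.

C ≈ e_8 / e_7^2
  = 2.038e-13 / (2.292e-7)^2
  = 2.038e-13 / 5.25326e-14 ≈ 3.8795

3.88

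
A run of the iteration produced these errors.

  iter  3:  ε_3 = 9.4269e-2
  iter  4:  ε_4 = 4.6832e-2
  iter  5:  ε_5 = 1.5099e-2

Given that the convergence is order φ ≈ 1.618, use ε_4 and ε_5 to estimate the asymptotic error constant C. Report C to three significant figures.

C ≈ ε_5 / ε_4^1.618
  = 1.5099e-2 / (4.6832e-2)^1.618
  = 1.5099e-2 / 0.00706217 ≈ 2.138

2.14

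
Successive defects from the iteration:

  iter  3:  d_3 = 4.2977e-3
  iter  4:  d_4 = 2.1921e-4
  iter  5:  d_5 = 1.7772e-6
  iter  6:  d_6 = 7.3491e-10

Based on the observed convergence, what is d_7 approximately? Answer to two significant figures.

First estimate the order: p ≈ ln(d_6/d_5) / ln(d_5/d_4) = ln(7.3491e-10/1.7772e-6)/ln(1.7772e-6/2.1921e-4) = ln(0.000413521)/ln(0.00810729) ≈ 1.6180.
Then d_7 ≈ d_6·(d_6/d_5)^p = 7.3491e-10·(0.000413521)^1.6180 = 7.3491e-10·3.35346e-06 ≈ 2.464e-15.

2.5e-15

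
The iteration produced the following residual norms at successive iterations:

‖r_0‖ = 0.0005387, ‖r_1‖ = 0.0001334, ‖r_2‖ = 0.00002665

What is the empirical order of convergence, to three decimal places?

p ≈ ln(‖r_2‖/‖r_1‖) / ln(‖r_1‖/‖r_0‖)
  = ln(0.00002665/0.0001334) / ln(0.0001334/0.0005387)
  = ln(0.199775) / ln(0.247633)
  = -1.610564 / -1.395807 ≈ 1.153859

1.154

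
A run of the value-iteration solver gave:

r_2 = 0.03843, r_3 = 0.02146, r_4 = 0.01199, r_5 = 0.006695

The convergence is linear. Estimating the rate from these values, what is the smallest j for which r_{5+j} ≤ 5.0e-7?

17

Rate ρ ≈ r_5/r_4 = 0.006695/0.01199 = 0.5584.
After j more steps, r_{5+j} ≈ 0.006695·ρ^j; need ρ^j ≤ 5.0e-7/0.006695 = 7.46826e-05.
j ≥ ln(7.46826e-05)/ln(0.5584) = -9.5023/-0.58268 = 16.308.
So 17 more iterations are needed.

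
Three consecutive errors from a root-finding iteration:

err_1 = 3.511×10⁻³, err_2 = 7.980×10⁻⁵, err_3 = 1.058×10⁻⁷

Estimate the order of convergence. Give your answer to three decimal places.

p ≈ ln(err_3/err_2) / ln(err_2/err_1)
  = ln(1.058×10⁻⁷/7.980×10⁻⁵) / ln(7.980×10⁻⁵/3.511×10⁻³)
  = ln(0.00132581) / ln(0.0227286)
  = -6.625732 / -3.784131 ≈ 1.750926

1.751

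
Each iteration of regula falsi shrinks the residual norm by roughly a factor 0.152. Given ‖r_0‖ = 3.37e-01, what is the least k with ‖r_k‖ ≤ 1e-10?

After k steps, ‖r_k‖ ≈ 3.37e-01·0.152^k.
Need 0.152^k ≤ 1e-10/3.37e-01 = 2.96736e-10.
k ≥ ln(2.96736e-10)/ln(0.152) = -21.9382/-1.88387 = 11.645.
Smallest integer k = 12.

12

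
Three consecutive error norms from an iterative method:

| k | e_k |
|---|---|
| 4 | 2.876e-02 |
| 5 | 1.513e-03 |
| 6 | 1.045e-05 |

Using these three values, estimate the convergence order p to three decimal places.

p ≈ ln(e_6/e_5) / ln(e_5/e_4)
  = ln(1.045e-05/1.513e-03) / ln(1.513e-03/2.876e-02)
  = ln(0.00690681) / ln(0.0526078)
  = -4.975247 / -2.944891 ≈ 1.689450

1.689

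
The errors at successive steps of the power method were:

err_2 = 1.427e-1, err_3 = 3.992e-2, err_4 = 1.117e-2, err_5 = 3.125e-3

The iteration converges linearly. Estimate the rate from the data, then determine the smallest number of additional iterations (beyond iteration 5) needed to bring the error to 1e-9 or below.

Rate ρ ≈ err_5/err_4 = 3.125e-3/1.117e-2 = 0.2798.
After j more steps, err_{5+j} ≈ 3.125e-3·ρ^j; need ρ^j ≤ 1e-9/3.125e-3 = 3.2e-07.
j ≥ ln(3.2e-07)/ln(0.2798) = -14.9549/-1.27368 = 11.741.
So 12 more iterations are needed.

12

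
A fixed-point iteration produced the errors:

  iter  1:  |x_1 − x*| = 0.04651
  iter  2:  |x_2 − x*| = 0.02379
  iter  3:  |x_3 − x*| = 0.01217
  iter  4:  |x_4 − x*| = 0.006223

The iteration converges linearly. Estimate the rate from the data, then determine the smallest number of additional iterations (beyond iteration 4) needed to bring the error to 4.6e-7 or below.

Rate ρ ≈ |x_4 − x*|/|x_3 − x*| = 0.006223/0.01217 = 0.5113.
After j more steps, |x_{4+j} − x*| ≈ 0.006223·ρ^j; need ρ^j ≤ 4.6e-7/0.006223 = 7.39193e-05.
j ≥ ln(7.39193e-05)/ln(0.5113) = -9.5125/-0.67080 = 14.181.
So 15 more iterations are needed.

15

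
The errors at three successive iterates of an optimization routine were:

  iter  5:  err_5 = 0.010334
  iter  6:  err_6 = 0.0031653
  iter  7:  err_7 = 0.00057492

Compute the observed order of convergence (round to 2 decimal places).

p ≈ ln(err_7/err_6) / ln(err_6/err_5)
  = ln(0.00057492/0.0031653) / ln(0.0031653/0.010334)
  = ln(0.181632) / ln(0.3063)
  = -1.70577 / -1.18319 ≈ 1.44167

1.44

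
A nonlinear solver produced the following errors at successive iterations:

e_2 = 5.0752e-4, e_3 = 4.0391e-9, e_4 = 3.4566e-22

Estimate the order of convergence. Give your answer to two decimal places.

2.56

p ≈ ln(e_4/e_3) / ln(e_3/e_2)
  = ln(3.4566e-22/4.0391e-9) / ln(4.0391e-9/5.0752e-4)
  = ln(8.55785e-14) / ln(7.9585e-06)
  = -30.08934 / -11.74127 ≈ 2.56270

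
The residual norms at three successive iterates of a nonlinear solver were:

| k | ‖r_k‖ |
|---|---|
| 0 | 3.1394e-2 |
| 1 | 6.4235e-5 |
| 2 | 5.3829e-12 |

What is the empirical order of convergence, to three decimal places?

p ≈ ln(‖r_2‖/‖r_1‖) / ln(‖r_1‖/‖r_0‖)
  = ln(5.3829e-12/6.4235e-5) / ln(6.4235e-5/3.1394e-2)
  = ln(8.38001e-08) / ln(0.00204609)
  = -16.294832 / -6.191825 ≈ 2.631669

2.632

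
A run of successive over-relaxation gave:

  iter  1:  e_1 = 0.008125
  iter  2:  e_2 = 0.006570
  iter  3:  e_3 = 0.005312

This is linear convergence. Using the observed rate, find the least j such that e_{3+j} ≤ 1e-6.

Rate ρ ≈ e_3/e_2 = 0.005312/0.006570 = 0.8085.
After j more steps, e_{3+j} ≈ 0.005312·ρ^j; need ρ^j ≤ 1e-6/0.005312 = 0.000188253.
j ≥ ln(0.000188253)/ln(0.8085) = -8.5777/-0.21257 = 40.352.
So 41 more iterations are needed.

41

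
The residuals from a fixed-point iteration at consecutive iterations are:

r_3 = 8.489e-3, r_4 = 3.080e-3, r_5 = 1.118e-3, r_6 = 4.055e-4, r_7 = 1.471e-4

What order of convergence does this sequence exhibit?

Consecutive ratios: r_7/r_6 = 1.471e-4/4.055e-4 = 0.362762, r_6/r_5 = 4.055e-4/1.118e-3 = 0.362701.
p ≈ ln(0.362762)/ln(0.362701) = -1.0140/-1.0142 ≈ 1.00.
So the convergence is linear (order 1).

1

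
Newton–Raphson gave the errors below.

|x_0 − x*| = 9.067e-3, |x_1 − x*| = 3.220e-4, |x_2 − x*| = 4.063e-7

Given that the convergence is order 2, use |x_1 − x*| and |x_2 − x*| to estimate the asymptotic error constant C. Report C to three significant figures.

C ≈ |x_2 − x*| / |x_1 − x*|^2
  = 4.063e-7 / (3.220e-4)^2
  = 4.063e-7 / 1.03684e-07 ≈ 3.9186

3.92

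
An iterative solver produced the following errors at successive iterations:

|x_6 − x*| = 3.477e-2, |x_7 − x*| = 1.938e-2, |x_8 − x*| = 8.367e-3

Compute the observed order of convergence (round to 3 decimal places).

1.437

p ≈ ln(|x_8 − x*|/|x_7 − x*|) / ln(|x_7 − x*|/|x_6 − x*|)
  = ln(8.367e-3/1.938e-2) / ln(1.938e-2/3.477e-2)
  = ln(0.431734) / ln(0.557377)
  = -0.839946 / -0.584513 ≈ 1.437001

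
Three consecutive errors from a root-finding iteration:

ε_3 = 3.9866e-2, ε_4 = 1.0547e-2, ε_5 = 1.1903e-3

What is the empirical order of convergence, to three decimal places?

1.641

p ≈ ln(ε_5/ε_4) / ln(ε_4/ε_3)
  = ln(1.1903e-3/1.0547e-2) / ln(1.0547e-2/3.9866e-2)
  = ln(0.112857) / ln(0.264561)
  = -2.181634 / -1.329683 ≈ 1.640717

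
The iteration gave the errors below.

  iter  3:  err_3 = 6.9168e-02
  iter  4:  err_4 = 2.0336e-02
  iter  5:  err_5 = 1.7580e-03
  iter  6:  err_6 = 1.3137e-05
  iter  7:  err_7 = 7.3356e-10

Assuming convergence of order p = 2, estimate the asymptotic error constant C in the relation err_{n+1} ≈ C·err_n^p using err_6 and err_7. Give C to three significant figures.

C ≈ err_7 / err_6^2
  = 7.3356e-10 / (1.3137e-05)^2
  = 7.3356e-10 / 1.72581e-10 ≈ 4.2505

4.25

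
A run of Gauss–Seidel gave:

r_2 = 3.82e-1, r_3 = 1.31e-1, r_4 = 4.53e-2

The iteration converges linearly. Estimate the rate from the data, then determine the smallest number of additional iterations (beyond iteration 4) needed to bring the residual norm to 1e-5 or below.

8

Rate ρ ≈ r_4/r_3 = 4.53e-2/1.31e-1 = 0.3458.
After j more steps, r_{4+j} ≈ 4.53e-2·ρ^j; need ρ^j ≤ 1e-5/4.53e-2 = 0.000220751.
j ≥ ln(0.000220751)/ln(0.3458) = -8.4185/-1.06189 = 7.928.
So 8 more iterations are needed.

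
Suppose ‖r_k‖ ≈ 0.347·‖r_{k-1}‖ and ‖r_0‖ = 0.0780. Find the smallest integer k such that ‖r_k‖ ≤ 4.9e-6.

After k steps, ‖r_k‖ ≈ 0.0780·0.347^k.
Need 0.347^k ≤ 4.9e-6/0.0780 = 6.28205e-05.
k ≥ ln(6.28205e-05)/ln(0.347) = -9.6752/-1.05843 = 9.141.
Smallest integer k = 10.

10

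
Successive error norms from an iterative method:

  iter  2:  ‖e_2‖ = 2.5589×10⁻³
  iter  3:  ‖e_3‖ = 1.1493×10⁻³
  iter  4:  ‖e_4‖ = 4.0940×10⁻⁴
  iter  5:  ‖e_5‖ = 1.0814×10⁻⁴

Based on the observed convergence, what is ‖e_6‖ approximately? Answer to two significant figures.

First estimate the order: p ≈ ln(‖e_5‖/‖e_4‖) / ln(‖e_4‖/‖e_3‖) = ln(1.0814×10⁻⁴/4.0940×10⁻⁴)/ln(4.0940×10⁻⁴/1.1493×10⁻³) = ln(0.264143)/ln(0.356217) ≈ 1.2897.
Then ‖e_6‖ ≈ ‖e_5‖·(‖e_5‖/‖e_4‖)^p = 1.0814×10⁻⁴·(0.264143)^1.2897 = 1.0814×10⁻⁴·0.179616 ≈ 1.942e-05.

1.9e-5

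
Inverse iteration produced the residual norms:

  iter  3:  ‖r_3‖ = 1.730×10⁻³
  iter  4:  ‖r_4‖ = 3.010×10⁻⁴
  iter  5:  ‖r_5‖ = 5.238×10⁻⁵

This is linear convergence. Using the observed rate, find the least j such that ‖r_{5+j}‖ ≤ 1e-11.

Rate ρ ≈ ‖r_5‖/‖r_4‖ = 5.238×10⁻⁵/3.010×10⁻⁴ = 0.1740.
After j more steps, ‖r_{5+j}‖ ≈ 5.238×10⁻⁵·ρ^j; need ρ^j ≤ 1e-11/5.238×10⁻⁵ = 1.90913e-07.
j ≥ ln(1.90913e-07)/ln(0.1740) = -15.4714/-1.74870 = 8.847.
So 9 more iterations are needed.

9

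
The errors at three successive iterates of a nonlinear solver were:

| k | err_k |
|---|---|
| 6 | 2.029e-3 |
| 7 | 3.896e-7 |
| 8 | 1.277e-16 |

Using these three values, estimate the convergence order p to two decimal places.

p ≈ ln(err_8/err_7) / ln(err_7/err_6)
  = ln(1.277e-16/3.896e-7) / ln(3.896e-7/2.029e-3)
  = ln(3.27772e-10) / ln(0.000192016)
  = -21.83870 / -8.55793 ≈ 2.55187

2.55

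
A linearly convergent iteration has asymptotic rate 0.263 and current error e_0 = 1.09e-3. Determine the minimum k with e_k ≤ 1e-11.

After k steps, e_k ≈ 1.09e-3·0.263^k.
Need 0.263^k ≤ 1e-11/1.09e-3 = 9.17431e-09.
k ≥ ln(9.17431e-09)/ln(0.263) = -18.5069/-1.33560 = 13.857.
Smallest integer k = 14.

14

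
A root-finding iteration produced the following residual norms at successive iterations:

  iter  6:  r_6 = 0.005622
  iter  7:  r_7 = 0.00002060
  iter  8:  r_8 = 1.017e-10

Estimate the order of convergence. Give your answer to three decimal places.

p ≈ ln(r_8/r_7) / ln(r_7/r_6)
  = ln(1.017e-10/0.00002060) / ln(0.00002060/0.005622)
  = ln(4.93689e-06) / ln(0.00366418)
  = -12.218775 / -5.609151 ≈ 2.178364

2.178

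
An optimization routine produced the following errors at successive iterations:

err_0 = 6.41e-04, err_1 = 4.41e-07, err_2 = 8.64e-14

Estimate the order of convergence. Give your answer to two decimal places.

p ≈ ln(err_2/err_1) / ln(err_1/err_0)
  = ln(8.64e-14/4.41e-07) / ln(4.41e-07/6.41e-04)
  = ln(1.95918e-07) / ln(0.000687988)
  = -15.44557 / -7.28174 ≈ 2.12114

2.12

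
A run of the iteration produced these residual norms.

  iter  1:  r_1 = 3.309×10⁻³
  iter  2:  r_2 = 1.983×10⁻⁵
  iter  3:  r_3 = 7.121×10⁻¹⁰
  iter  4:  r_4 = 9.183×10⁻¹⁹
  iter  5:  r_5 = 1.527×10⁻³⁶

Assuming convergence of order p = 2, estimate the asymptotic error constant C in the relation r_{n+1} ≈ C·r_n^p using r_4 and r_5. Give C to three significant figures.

1.81

C ≈ r_5 / r_4^2
  = 1.527×10⁻³⁶ / (9.183×10⁻¹⁹)^2
  = 1.527×10⁻³⁶ / 8.43275e-37 ≈ 1.8108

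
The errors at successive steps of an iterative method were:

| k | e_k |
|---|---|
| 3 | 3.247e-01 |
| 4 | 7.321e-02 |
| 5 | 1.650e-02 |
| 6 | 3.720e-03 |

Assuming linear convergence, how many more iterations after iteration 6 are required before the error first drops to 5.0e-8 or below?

Rate ρ ≈ e_6/e_5 = 3.720e-03/1.650e-02 = 0.2255.
After j more steps, e_{6+j} ≈ 3.720e-03·ρ^j; need ρ^j ≤ 5.0e-8/3.720e-03 = 1.34409e-05.
j ≥ ln(1.34409e-05)/ln(0.2255) = -11.2172/-1.48944 = 7.531.
So 8 more iterations are needed.

8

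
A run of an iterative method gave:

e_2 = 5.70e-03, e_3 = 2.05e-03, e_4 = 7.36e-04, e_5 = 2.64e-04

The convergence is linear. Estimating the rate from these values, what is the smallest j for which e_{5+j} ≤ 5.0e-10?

Rate ρ ≈ e_5/e_4 = 2.64e-04/7.36e-04 = 0.3587.
After j more steps, e_{5+j} ≈ 2.64e-04·ρ^j; need ρ^j ≤ 5.0e-10/2.64e-04 = 1.89394e-06.
j ≥ ln(1.89394e-06)/ln(0.3587) = -13.1769/-1.02527 = 12.852.
So 13 more iterations are needed.

13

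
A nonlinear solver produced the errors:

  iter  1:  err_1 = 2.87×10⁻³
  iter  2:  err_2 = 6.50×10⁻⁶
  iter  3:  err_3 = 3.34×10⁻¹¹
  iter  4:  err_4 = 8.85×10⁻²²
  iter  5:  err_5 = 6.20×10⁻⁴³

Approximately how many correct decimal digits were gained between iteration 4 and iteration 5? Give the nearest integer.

Digits gained ≈ log₁₀(err_4/err_5) = log₁₀(8.85×10⁻²²/6.20×10⁻⁴³) = log₁₀(1.42742e+21) ≈ 21.155.

21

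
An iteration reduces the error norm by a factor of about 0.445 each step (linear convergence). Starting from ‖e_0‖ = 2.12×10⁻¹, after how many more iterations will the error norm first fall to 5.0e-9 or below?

After k steps, ‖e_k‖ ≈ 2.12×10⁻¹·0.445^k.
Need 0.445^k ≤ 5.0e-9/2.12×10⁻¹ = 2.35849e-08.
k ≥ ln(2.35849e-08)/ln(0.445) = -17.5627/-0.80968 = 21.691.
Smallest integer k = 22.

22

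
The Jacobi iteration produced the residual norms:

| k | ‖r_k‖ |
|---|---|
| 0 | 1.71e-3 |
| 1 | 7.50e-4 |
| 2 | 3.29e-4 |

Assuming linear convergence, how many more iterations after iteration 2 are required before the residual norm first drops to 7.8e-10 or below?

Rate ρ ≈ ‖r_2‖/‖r_1‖ = 3.29e-4/7.50e-4 = 0.4387.
After j more steps, ‖r_{2+j}‖ ≈ 3.29e-4·ρ^j; need ρ^j ≤ 7.8e-10/3.29e-4 = 2.37082e-06.
j ≥ ln(2.37082e-06)/ln(0.4387) = -12.9523/-0.82394 = 15.720.
So 16 more iterations are needed.

16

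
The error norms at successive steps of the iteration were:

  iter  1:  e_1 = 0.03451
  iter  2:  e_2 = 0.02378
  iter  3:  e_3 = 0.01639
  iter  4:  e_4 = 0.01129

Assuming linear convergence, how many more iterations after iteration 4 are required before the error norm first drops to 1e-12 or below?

Rate ρ ≈ e_4/e_3 = 0.01129/0.01639 = 0.6888.
After j more steps, e_{4+j} ≈ 0.01129·ρ^j; need ρ^j ≤ 1e-12/0.01129 = 8.8574e-11.
j ≥ ln(8.8574e-11)/ln(0.6888) = -23.1472/-0.37280 = 62.090.
So 63 more iterations are needed.

63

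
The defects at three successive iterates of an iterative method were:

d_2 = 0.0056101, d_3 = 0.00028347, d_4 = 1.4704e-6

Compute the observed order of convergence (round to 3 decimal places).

1.763

p ≈ ln(d_4/d_3) / ln(d_3/d_2)
  = ln(1.4704e-6/0.00028347) / ln(0.00028347/0.0056101)
  = ln(0.00518715) / ln(0.0505285)
  = -5.261571 / -2.985218 ≈ 1.762542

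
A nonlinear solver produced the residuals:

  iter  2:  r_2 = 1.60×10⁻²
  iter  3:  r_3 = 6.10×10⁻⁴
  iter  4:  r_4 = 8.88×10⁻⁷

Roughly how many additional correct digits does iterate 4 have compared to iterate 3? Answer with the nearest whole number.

Digits gained ≈ log₁₀(r_3/r_4) = log₁₀(6.10×10⁻⁴/8.88×10⁻⁷) = log₁₀(686.937) ≈ 2.837.

3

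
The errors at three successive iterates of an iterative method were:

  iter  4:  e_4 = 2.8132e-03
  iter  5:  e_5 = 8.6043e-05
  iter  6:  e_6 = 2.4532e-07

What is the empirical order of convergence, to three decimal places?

1.680

p ≈ ln(e_6/e_5) / ln(e_5/e_4)
  = ln(2.4532e-07/8.6043e-05) / ln(8.6043e-05/2.8132e-03)
  = ln(0.00285113) / ln(0.0305855)
  = -5.860040 / -3.487229 ≈ 1.680429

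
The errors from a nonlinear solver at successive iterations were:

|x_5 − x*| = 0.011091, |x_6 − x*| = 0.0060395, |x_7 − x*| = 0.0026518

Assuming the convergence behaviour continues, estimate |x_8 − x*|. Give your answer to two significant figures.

8.7e-4

First estimate the order: p ≈ ln(|x_7 − x*|/|x_6 − x*|) / ln(|x_6 − x*|/|x_5 − x*|) = ln(0.0026518/0.0060395)/ln(0.0060395/0.011091) = ln(0.439076)/ln(0.544541) ≈ 1.3542.
Then |x_8 − x*| ≈ |x_7 − x*|·(|x_7 − x*|/|x_6 − x*|)^p = 0.0026518·(0.439076)^1.3542 = 0.0026518·0.32804 ≈ 0.0008699.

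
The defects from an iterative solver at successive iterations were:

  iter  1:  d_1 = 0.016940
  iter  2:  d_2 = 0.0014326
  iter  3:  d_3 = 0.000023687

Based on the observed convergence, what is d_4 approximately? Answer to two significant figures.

First estimate the order: p ≈ ln(d_3/d_2) / ln(d_2/d_1) = ln(0.000023687/0.0014326)/ln(0.0014326/0.016940) = ln(0.0165343)/ln(0.0845691) ≈ 1.6607.
Then d_4 ≈ d_3·(d_3/d_2)^p = 0.000023687·(0.0165343)^1.6607 = 0.000023687·0.0010997 ≈ 2.605e-08.

2.6e-8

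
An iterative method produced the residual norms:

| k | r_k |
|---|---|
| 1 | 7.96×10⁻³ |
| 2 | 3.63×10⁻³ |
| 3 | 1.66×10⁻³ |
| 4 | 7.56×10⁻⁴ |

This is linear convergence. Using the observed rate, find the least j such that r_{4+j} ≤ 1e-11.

24

Rate ρ ≈ r_4/r_3 = 7.56×10⁻⁴/1.66×10⁻³ = 0.4554.
After j more steps, r_{4+j} ≈ 7.56×10⁻⁴·ρ^j; need ρ^j ≤ 1e-11/7.56×10⁻⁴ = 1.32275e-08.
j ≥ ln(1.32275e-08)/ln(0.4554) = -18.1410/-0.78658 = 23.063.
So 24 more iterations are needed.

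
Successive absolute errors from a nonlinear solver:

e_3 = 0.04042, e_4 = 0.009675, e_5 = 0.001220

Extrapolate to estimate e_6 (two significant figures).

6.1e-5

First estimate the order: p ≈ ln(e_5/e_4) / ln(e_4/e_3) = ln(0.001220/0.009675)/ln(0.009675/0.04042) = ln(0.126098)/ln(0.239362) ≈ 1.4483.
Then e_6 ≈ e_5·(e_5/e_4)^p = 0.001220·(0.126098)^1.4483 = 0.001220·0.0498374 ≈ 6.08e-05.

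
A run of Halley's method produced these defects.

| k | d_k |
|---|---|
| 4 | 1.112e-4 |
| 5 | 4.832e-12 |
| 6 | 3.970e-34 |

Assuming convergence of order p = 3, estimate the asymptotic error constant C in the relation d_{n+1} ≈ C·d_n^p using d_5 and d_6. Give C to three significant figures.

C ≈ d_6 / d_5^3
  = 3.970e-34 / (4.832e-12)^3
  = 3.970e-34 / 1.12819e-34 ≈ 3.5189

3.52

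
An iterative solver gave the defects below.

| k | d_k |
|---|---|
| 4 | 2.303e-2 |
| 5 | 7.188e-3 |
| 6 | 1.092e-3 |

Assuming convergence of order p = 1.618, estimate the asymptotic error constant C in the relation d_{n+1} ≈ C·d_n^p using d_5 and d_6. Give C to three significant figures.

C ≈ d_6 / d_5^1.618
  = 1.092e-3 / (7.188e-3)^1.618
  = 1.092e-3 / 0.000340402 ≈ 3.208

3.21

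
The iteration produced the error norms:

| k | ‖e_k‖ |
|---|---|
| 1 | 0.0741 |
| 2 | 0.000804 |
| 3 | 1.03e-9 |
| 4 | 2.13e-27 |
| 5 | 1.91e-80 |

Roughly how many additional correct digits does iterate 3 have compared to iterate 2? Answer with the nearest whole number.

Digits gained ≈ log₁₀(‖e_2‖/‖e_3‖) = log₁₀(0.000804/1.03e-9) = log₁₀(780583) ≈ 5.892.

6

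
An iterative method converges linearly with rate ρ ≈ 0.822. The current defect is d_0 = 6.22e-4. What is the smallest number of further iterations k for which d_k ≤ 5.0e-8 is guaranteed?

49

After k steps, d_k ≈ 6.22e-4·0.822^k.
Need 0.822^k ≤ 5.0e-8/6.22e-4 = 8.03859e-05.
k ≥ ln(8.03859e-05)/ln(0.822) = -9.4287/-0.19601 = 48.103.
Smallest integer k = 49.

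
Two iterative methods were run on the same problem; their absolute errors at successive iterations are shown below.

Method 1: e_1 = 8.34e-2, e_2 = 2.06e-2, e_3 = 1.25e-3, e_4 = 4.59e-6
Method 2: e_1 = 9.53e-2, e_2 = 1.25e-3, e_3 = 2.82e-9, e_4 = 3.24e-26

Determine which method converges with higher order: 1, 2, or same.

Method 1: p ≈ ln(4.59e-6/1.25e-3)/ln(1.25e-3/2.06e-2) ≈ 2.00.
Method 2: p ≈ ln(3.24e-26/2.82e-9)/ln(2.82e-9/1.25e-3) ≈ 3.00.
Method 2 has the higher order (≈3.0 vs ≈2.0).

2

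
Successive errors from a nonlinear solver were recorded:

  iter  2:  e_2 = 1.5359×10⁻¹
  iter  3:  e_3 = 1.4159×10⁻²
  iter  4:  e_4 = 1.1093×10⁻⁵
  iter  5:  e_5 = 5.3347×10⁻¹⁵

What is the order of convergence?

3

Consecutive ratios: e_5/e_4 = 5.3347×10⁻¹⁵/1.1093×10⁻⁵ = 4.80907e-10, e_4/e_3 = 1.1093×10⁻⁵/1.4159×10⁻² = 0.000783459.
p ≈ ln(4.80907e-10)/ln(0.000783459) = -21.4553/-7.1518 ≈ 3.00.
So the convergence is cubic (order 3).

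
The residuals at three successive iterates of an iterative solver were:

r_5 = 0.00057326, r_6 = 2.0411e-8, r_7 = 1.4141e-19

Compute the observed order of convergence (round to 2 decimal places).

p ≈ ln(r_7/r_6) / ln(r_6/r_5)
  = ln(1.4141e-19/2.0411e-8) / ln(2.0411e-8/0.00057326)
  = ln(6.92813e-12) / ln(3.56051e-05)
  = -25.69543 / -10.24302 ≈ 2.50858

2.51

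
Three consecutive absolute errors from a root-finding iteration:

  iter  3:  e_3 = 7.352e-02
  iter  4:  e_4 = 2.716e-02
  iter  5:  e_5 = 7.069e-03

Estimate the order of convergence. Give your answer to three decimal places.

p ≈ ln(e_5/e_4) / ln(e_4/e_3)
  = ln(7.069e-03/2.716e-02) / ln(2.716e-02/7.352e-02)
  = ln(0.260272) / ln(0.369423)
  = -1.346028 / -0.995813 ≈ 1.351688

1.352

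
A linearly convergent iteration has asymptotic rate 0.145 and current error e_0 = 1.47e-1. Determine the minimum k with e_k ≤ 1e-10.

After k steps, e_k ≈ 1.47e-1·0.145^k.
Need 0.145^k ≤ 1e-10/1.47e-1 = 6.80272e-10.
k ≥ ln(6.80272e-10)/ln(0.145) = -21.1085/-1.93102 = 10.931.
Smallest integer k = 11.

11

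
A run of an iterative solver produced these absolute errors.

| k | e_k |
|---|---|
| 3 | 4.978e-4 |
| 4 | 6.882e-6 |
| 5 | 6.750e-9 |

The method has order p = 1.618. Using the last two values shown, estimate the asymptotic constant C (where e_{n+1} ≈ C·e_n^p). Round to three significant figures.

C ≈ e_5 / e_4^1.618
  = 6.750e-9 / (6.882e-6)^1.618
  = 6.750e-9 / 4.4404e-09 ≈ 1.5201

1.52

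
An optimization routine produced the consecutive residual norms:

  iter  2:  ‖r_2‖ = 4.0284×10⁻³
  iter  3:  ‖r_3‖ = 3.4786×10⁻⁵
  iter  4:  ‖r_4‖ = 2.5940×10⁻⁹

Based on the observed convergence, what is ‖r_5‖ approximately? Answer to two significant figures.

First estimate the order: p ≈ ln(‖r_4‖/‖r_3‖) / ln(‖r_3‖/‖r_2‖) = ln(2.5940×10⁻⁹/3.4786×10⁻⁵)/ln(3.4786×10⁻⁵/4.0284×10⁻³) = ln(7.45702e-05)/ln(0.00863519) ≈ 2.0000.
Then ‖r_5‖ ≈ ‖r_4‖·(‖r_4‖/‖r_3‖)^p = 2.5940×10⁻⁹·(7.45702e-05)^2.0000 = 2.5940×10⁻⁹·5.56071e-09 ≈ 1.442e-17.

1.4e-17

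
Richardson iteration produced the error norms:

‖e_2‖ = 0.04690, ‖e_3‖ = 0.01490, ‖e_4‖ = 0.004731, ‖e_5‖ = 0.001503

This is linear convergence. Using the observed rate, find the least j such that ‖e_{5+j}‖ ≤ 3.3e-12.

Rate ρ ≈ ‖e_5‖/‖e_4‖ = 0.001503/0.004731 = 0.3177.
After j more steps, ‖e_{5+j}‖ ≈ 0.001503·ρ^j; need ρ^j ≤ 3.3e-12/0.001503 = 2.19561e-09.
j ≥ ln(2.19561e-09)/ln(0.3177) = -19.9368/-1.14665 = 17.387.
So 18 more iterations are needed.

18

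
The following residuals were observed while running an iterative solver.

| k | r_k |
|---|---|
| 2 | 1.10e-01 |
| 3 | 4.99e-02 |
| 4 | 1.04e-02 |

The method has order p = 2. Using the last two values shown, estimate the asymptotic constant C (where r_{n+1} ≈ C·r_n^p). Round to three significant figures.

C ≈ r_4 / r_3^2
  = 1.04e-02 / (4.99e-02)^2
  = 1.04e-02 / 0.00249001 ≈ 4.1767

4.18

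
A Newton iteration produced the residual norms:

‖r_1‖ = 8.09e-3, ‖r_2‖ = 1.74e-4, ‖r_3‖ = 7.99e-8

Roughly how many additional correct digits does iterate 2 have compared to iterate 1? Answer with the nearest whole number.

Digits gained ≈ log₁₀(‖r_1‖/‖r_2‖) = log₁₀(8.09e-3/1.74e-4) = log₁₀(46.4943) ≈ 1.667.

2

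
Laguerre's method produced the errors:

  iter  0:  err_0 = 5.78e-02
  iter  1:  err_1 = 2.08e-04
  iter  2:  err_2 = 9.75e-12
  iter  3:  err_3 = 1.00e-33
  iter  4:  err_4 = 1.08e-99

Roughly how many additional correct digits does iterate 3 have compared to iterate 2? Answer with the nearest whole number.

22

Digits gained ≈ log₁₀(err_2/err_3) = log₁₀(9.75e-12/1.00e-33) = log₁₀(9.75e+21) ≈ 21.989.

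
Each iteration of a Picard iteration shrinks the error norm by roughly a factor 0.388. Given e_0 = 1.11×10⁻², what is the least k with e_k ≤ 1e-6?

After k steps, e_k ≈ 1.11×10⁻²·0.388^k.
Need 0.388^k ≤ 1e-6/1.11×10⁻² = 9.00901e-05.
k ≥ ln(9.00901e-05)/ln(0.388) = -9.3147/-0.94675 = 9.839.
Smallest integer k = 10.

10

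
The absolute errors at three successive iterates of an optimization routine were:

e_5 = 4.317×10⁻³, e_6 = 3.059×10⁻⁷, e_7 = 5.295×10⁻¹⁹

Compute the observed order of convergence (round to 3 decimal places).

p ≈ ln(e_7/e_6) / ln(e_6/e_5)
  = ln(5.295×10⁻¹⁹/3.059×10⁻⁷) / ln(3.059×10⁻⁷/4.317×10⁻³)
  = ln(1.73096e-12) / ln(7.08594e-05)
  = -27.082345 / -9.554813 ≈ 2.834419

2.834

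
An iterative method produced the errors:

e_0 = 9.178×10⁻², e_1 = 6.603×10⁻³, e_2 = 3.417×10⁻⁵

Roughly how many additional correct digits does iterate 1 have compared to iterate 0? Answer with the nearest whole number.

1

Digits gained ≈ log₁₀(e_0/e_1) = log₁₀(9.178×10⁻²/6.603×10⁻³) = log₁₀(13.8997) ≈ 1.143.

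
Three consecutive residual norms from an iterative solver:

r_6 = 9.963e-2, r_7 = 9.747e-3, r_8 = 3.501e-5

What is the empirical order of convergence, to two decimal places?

p ≈ ln(r_8/r_7) / ln(r_7/r_6)
  = ln(3.501e-5/9.747e-3) / ln(9.747e-3/9.963e-2)
  = ln(0.00359187) / ln(0.097832)
  = -5.62908 / -2.32450 ≈ 2.42163

2.42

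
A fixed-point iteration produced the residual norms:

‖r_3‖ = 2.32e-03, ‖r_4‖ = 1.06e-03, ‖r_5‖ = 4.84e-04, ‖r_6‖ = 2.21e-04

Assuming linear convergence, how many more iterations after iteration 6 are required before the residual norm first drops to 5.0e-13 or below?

26

Rate ρ ≈ ‖r_6‖/‖r_5‖ = 2.21e-04/4.84e-04 = 0.4566.
After j more steps, ‖r_{6+j}‖ ≈ 2.21e-04·ρ^j; need ρ^j ≤ 5.0e-13/2.21e-04 = 2.26244e-09.
j ≥ ln(2.26244e-09)/ln(0.4566) = -19.9068/-0.78395 = 25.393.
So 26 more iterations are needed.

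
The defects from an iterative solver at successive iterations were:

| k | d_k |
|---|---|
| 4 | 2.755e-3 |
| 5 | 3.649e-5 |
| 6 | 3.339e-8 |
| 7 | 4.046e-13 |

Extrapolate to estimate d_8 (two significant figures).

4.5e-21

First estimate the order: p ≈ ln(d_7/d_6) / ln(d_6/d_5) = ln(4.046e-13/3.339e-8)/ln(3.339e-8/3.649e-5) = ln(1.21174e-05)/ln(0.000915045) ≈ 1.6181.
Then d_8 ≈ d_7·(d_7/d_6)^p = 4.046e-13·(1.21174e-05)^1.6181 = 4.046e-13·1.10781e-08 ≈ 4.482e-21.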